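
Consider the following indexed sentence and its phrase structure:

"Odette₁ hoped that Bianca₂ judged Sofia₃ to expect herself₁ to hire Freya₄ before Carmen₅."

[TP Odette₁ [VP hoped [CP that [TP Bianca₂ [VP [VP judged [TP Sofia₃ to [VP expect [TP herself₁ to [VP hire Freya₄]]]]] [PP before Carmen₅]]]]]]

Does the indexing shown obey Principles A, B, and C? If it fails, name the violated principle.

The two coindexed NPs are *Odette₁* and *herself₁*.
*herself₁* is an anaphor. Principle A requires it to be bound within its binding domain — the embedded TP, whose subject is Sofia₃.
Within that domain it is c-commanded by *Sofia₃*, which does not share its index.
*Odette₁* does c-command the anaphor, but from outside its binding domain.
The anaphor is unbound in its domain → Principle A violation.

Principle A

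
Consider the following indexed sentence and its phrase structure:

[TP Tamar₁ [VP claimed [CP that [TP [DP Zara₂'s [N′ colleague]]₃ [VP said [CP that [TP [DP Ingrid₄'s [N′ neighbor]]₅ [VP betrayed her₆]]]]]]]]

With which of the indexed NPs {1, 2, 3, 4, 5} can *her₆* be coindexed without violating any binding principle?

*her* is a pronoun, so Principle B applies: it must be free in its binding domain.
Binding domain of *her₆*: the embedded TP, whose subject is [Ingrid₄'s neighbor]₅.
*Tamar₁* c-commands the pronoun but from outside its binding domain, and is not c-commanded by it → coindexation permitted.
*Zara₂* and the pronoun do not c-command one another → neither Principle B nor Principle C is at stake; coindexation permitted.
*[Zara₂'s colleague]₃* c-commands the pronoun but from outside its binding domain, and is not c-commanded by it → coindexation permitted.
*Ingrid₄* and the pronoun do not c-command one another → neither Principle B nor Principle C is at stake; coindexation permitted.
*[Ingrid₄'s neighbor]₅* c-commands the pronoun within its binding domain → coindexation would violate Principle B.

{1, 2, 3, 4}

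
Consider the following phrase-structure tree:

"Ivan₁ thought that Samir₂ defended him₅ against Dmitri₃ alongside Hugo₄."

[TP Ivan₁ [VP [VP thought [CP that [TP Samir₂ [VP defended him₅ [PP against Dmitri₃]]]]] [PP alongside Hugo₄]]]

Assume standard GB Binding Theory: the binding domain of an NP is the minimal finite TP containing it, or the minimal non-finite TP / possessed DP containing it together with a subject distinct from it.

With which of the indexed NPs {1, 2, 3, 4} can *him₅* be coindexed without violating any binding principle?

*him* is a pronoun, so Principle B applies: it must be free in its binding domain.
Binding domain of *him₅*: the embedded TP, whose subject is Samir₂.
*Ivan₁* c-commands the pronoun but from outside its binding domain, and is not c-commanded by it → coindexation permitted.
*Samir₂* c-commands the pronoun within its binding domain → coindexation would violate Principle B.
*Dmitri₃*: the pronoun c-commands this R-expression → coindexation would violate Principle C on *Dmitri₃*.
*Hugo₄* and the pronoun do not c-command one another → neither Principle B nor Principle C is at stake; coindexation permitted.

{1, 4}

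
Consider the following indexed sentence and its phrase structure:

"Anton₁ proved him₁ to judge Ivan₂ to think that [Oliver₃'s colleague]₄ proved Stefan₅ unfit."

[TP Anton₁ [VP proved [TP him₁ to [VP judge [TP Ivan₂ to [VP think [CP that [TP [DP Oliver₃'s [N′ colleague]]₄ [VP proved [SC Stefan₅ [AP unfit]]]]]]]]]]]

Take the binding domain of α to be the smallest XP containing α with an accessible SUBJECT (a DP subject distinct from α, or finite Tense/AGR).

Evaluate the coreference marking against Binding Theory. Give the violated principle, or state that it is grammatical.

Principle B

The two coindexed NPs are *Anton₁* and *him₁*.
*him₁* is a pronoun. Its binding domain is the matrix TP, whose subject is Anton₁.
*Anton₁* c-commands it within that domain and carries the same index.
The pronoun is locally bound → Principle B violation.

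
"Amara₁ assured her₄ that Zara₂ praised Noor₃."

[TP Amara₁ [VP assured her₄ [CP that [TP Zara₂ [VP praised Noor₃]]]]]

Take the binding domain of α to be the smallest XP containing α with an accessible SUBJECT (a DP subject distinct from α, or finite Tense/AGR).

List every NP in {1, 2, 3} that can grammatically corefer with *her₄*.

*her* is a pronoun, so Principle B applies: it must be free in its binding domain.
Binding domain of *her₄*: the matrix TP, whose subject is Amara₁.
*Amara₁* c-commands the pronoun within its binding domain → coindexation would violate Principle B.
*Zara₂*: the pronoun c-commands this R-expression → coindexation would violate Principle C on *Zara₂*.
*Noor₃*: the pronoun c-commands this R-expression → coindexation would violate Principle C on *Noor₃*.

none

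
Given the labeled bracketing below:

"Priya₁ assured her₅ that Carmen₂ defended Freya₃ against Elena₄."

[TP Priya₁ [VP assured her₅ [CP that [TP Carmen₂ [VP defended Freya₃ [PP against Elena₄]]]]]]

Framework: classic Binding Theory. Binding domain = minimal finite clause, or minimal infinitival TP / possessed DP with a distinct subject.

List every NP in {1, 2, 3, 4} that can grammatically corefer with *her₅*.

none

*her* is a pronoun, so Principle B applies: it must be free in its binding domain.
Binding domain of *her₅*: the matrix TP, whose subject is Priya₁.
*Priya₁* c-commands the pronoun within its binding domain → coindexation would violate Principle B.
*Carmen₂*: the pronoun c-commands this R-expression → coindexation would violate Principle C on *Carmen₂*.
*Freya₃*: the pronoun c-commands this R-expression → coindexation would violate Principle C on *Freya₃*.
*Elena₄*: the pronoun c-commands this R-expression → coindexation would violate Principle C on *Elena₄*.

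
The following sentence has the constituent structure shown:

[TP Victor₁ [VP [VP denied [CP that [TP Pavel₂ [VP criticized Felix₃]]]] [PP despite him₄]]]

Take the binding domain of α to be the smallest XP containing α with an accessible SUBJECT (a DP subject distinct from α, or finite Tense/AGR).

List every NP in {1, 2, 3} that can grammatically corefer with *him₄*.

{2, 3}

*him* is a pronoun, so Principle B applies: it must be free in its binding domain.
Binding domain of *him₄*: the matrix TP, whose subject is Victor₁.
*Victor₁* c-commands the pronoun within its binding domain → coindexation would violate Principle B.
*Pavel₂* and the pronoun do not c-command one another → neither Principle B nor Principle C is at stake; coindexation permitted.
*Felix₃* and the pronoun do not c-command one another → neither Principle B nor Principle C is at stake; coindexation permitted.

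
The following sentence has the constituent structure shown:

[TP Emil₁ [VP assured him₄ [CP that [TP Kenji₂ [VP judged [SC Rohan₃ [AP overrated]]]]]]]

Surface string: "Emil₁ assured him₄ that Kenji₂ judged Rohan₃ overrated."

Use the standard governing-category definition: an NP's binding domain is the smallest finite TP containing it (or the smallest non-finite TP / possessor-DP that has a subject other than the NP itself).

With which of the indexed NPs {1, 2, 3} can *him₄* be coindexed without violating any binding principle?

none

*him* is a pronoun, so Principle B applies: it must be free in its binding domain.
Binding domain of *him₄*: the matrix TP, whose subject is Emil₁.
*Emil₁* c-commands the pronoun within its binding domain → coindexation would violate Principle B.
*Kenji₂*: the pronoun c-commands this R-expression → coindexation would violate Principle C on *Kenji₂*.
*Rohan₃*: the pronoun c-commands this R-expression → coindexation would violate Principle C on *Rohan₃*.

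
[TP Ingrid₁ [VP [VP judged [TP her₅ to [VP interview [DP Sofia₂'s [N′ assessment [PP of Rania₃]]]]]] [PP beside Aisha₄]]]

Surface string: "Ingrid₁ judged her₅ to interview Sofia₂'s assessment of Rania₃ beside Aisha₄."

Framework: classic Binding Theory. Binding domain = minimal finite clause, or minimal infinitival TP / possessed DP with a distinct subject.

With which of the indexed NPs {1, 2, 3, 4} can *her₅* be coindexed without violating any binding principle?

{4}

*her* is a pronoun, so Principle B applies: it must be free in its binding domain.
Binding domain of *her₅*: the matrix TP, whose subject is Ingrid₁.
*Ingrid₁* c-commands the pronoun within its binding domain → coindexation would violate Principle B.
*Sofia₂*: the pronoun c-commands this R-expression → coindexation would violate Principle C on *Sofia₂*.
*Rania₃*: the pronoun c-commands this R-expression → coindexation would violate Principle C on *Rania₃*.
*Aisha₄* and the pronoun do not c-command one another → neither Principle B nor Principle C is at stake; coindexation permitted.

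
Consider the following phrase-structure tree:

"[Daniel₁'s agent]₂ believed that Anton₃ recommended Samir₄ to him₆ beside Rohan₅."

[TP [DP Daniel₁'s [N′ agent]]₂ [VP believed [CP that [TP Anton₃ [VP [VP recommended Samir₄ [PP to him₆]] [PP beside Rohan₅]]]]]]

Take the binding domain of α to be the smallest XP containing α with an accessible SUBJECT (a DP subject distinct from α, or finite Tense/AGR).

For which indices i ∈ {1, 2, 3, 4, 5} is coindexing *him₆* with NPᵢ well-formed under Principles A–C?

{1, 2, 5}

*him* is a pronoun, so Principle B applies: it must be free in its binding domain.
Binding domain of *him₆*: the embedded TP, whose subject is Anton₃.
*Daniel₁* and the pronoun do not c-command one another → neither Principle B nor Principle C is at stake; coindexation permitted.
*[Daniel₁'s agent]₂* c-commands the pronoun but from outside its binding domain, and is not c-commanded by it → coindexation permitted.
*Anton₃* c-commands the pronoun within its binding domain → coindexation would violate Principle B.
*Samir₄* c-commands the pronoun within its binding domain → coindexation would violate Principle B.
*Rohan₅* and the pronoun do not c-command one another → neither Principle B nor Principle C is at stake; coindexation permitted.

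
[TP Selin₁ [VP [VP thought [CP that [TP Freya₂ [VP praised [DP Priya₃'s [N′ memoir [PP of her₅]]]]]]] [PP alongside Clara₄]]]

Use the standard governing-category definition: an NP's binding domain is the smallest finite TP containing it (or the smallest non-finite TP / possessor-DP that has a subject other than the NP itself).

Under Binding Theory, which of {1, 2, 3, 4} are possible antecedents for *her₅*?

{1, 2, 4}

*her* is a pronoun, so Principle B applies: it must be free in its binding domain.
Binding domain of *her₅*: the possessed DP, whose subject is Priya₃.
*Selin₁* c-commands the pronoun but from outside its binding domain, and is not c-commanded by it → coindexation permitted.
*Freya₂* c-commands the pronoun but from outside its binding domain, and is not c-commanded by it → coindexation permitted.
*Priya₃* c-commands the pronoun within its binding domain → coindexation would violate Principle B.
*Clara₄* and the pronoun do not c-command one another → neither Principle B nor Principle C is at stake; coindexation permitted.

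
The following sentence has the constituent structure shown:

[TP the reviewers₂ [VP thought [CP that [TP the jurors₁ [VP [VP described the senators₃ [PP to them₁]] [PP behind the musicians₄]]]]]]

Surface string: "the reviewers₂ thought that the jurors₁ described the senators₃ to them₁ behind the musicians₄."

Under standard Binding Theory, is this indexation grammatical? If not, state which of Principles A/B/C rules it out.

The two coindexed NPs are *the jurors₁* and *them₁*.
*them₁* is a pronoun. Its binding domain is the embedded TP, whose subject is the jurors₁.
*the jurors₁* c-commands it within that domain and carries the same index.
The pronoun is locally bound → Principle B violation.

Principle B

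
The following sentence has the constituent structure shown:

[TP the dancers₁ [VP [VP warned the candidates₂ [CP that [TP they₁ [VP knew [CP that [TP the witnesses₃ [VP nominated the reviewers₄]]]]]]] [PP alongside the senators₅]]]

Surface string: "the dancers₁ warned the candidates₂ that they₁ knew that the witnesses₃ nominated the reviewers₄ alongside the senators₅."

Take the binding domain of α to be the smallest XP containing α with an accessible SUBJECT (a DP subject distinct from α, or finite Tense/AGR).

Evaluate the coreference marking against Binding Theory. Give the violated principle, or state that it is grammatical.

The two coindexed NPs are *the dancers₁* and *they₁*.
*they₁* is a pronoun; nothing c-commands it within its binding domain (the embedded TP.), so Principle B holds trivially.
*the dancers₁* is an R-expression; *they₁* does not c-command it, and no other NP shares its index, so Principle C is satisfied.
All principles are respected.

grammatical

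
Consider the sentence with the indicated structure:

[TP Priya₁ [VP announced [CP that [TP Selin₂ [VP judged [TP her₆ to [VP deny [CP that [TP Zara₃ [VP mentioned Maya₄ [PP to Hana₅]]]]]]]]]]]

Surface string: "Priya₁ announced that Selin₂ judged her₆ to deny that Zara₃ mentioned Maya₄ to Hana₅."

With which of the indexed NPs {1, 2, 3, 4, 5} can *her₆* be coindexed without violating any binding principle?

{1}

*her* is a pronoun, so Principle B applies: it must be free in its binding domain.
Binding domain of *her₆*: the embedded TP, whose subject is Selin₂.
*Priya₁* c-commands the pronoun but from outside its binding domain, and is not c-commanded by it → coindexation permitted.
*Selin₂* c-commands the pronoun within its binding domain → coindexation would violate Principle B.
*Zara₃*: the pronoun c-commands this R-expression → coindexation would violate Principle C on *Zara₃*.
*Maya₄*: the pronoun c-commands this R-expression → coindexation would violate Principle C on *Maya₄*.
*Hana₅*: the pronoun c-commands this R-expression → coindexation would violate Principle C on *Hana₅*.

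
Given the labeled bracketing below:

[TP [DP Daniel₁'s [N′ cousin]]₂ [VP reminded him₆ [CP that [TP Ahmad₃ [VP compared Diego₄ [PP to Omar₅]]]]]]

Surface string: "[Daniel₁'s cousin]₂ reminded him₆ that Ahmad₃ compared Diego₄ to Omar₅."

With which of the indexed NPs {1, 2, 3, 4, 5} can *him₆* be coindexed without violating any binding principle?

{1}

*him* is a pronoun, so Principle B applies: it must be free in its binding domain.
Binding domain of *him₆*: the matrix TP, whose subject is [Daniel₁'s cousin]₂.
*Daniel₁* and the pronoun do not c-command one another → neither Principle B nor Principle C is at stake; coindexation permitted.
*[Daniel₁'s cousin]₂* c-commands the pronoun within its binding domain → coindexation would violate Principle B.
*Ahmad₃*: the pronoun c-commands this R-expression → coindexation would violate Principle C on *Ahmad₃*.
*Diego₄*: the pronoun c-commands this R-expression → coindexation would violate Principle C on *Diego₄*.
*Omar₅*: the pronoun c-commands this R-expression → coindexation would violate Principle C on *Omar₅*.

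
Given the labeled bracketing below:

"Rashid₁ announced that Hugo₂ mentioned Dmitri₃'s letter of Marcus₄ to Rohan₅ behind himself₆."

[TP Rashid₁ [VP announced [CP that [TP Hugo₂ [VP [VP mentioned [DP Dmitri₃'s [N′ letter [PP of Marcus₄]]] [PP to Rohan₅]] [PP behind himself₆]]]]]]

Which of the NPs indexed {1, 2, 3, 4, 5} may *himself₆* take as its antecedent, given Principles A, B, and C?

{2}

*himself* is an anaphor, so Principle A applies: it must be bound in its binding domain.
Binding domain of *himself₆*: the embedded TP, whose subject is Hugo₂.
*Rashid₁* c-commands the anaphor but is outside its binding domain → cannot satisfy Principle A.
*Hugo₂* c-commands the anaphor within its binding domain → licit binder.
*Dmitri₃* does not c-command the anaphor → cannot bind it.
*Marcus₄* does not c-command the anaphor → cannot bind it.
*Rohan₅* does not c-command the anaphor → cannot bind it.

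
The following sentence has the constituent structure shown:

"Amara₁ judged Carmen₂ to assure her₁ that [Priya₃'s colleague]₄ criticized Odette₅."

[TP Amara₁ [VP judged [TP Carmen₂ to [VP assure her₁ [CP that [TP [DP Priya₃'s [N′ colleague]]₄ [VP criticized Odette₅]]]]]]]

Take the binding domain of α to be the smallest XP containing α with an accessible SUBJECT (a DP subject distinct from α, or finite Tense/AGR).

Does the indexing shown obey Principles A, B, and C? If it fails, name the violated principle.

The two coindexed NPs are *Amara₁* and *her₁*.
*her₁* is a pronoun; its binding domain is the embedded TP, whose subject is Carmen₂. Within that domain it is c-commanded only by *Carmen₂*, which carries a different index — the pronoun is free locally, so Principle B holds.
*Amara₁* is an R-expression; *her₁* does not c-command it, and no other NP shares its index, so Principle C is satisfied.
All principles are respected.

grammatical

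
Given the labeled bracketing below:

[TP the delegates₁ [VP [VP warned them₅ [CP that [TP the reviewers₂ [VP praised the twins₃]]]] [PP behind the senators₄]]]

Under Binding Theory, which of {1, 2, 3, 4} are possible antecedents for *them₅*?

*them* is a pronoun, so Principle B applies: it must be free in its binding domain.
Binding domain of *them₅*: the matrix TP, whose subject is the delegates₁.
*the delegates₁* c-commands the pronoun within its binding domain → coindexation would violate Principle B.
*the reviewers₂*: the pronoun c-commands this R-expression → coindexation would violate Principle C on *the reviewers₂*.
*the twins₃*: the pronoun c-commands this R-expression → coindexation would violate Principle C on *the twins₃*.
*the senators₄* and the pronoun do not c-command one another → neither Principle B nor Principle C is at stake; coindexation permitted.

{4}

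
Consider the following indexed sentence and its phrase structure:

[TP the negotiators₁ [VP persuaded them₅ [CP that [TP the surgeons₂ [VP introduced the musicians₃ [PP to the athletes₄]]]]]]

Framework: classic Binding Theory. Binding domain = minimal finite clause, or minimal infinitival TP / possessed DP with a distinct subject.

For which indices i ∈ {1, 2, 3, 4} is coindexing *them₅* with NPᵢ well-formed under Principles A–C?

none

*them* is a pronoun, so Principle B applies: it must be free in its binding domain.
Binding domain of *them₅*: the matrix TP, whose subject is the negotiators₁.
*the negotiators₁* c-commands the pronoun within its binding domain → coindexation would violate Principle B.
*the surgeons₂*: the pronoun c-commands this R-expression → coindexation would violate Principle C on *the surgeons₂*.
*the musicians₃*: the pronoun c-commands this R-expression → coindexation would violate Principle C on *the musicians₃*.
*the athletes₄*: the pronoun c-commands this R-expression → coindexation would violate Principle C on *the athletes₄*.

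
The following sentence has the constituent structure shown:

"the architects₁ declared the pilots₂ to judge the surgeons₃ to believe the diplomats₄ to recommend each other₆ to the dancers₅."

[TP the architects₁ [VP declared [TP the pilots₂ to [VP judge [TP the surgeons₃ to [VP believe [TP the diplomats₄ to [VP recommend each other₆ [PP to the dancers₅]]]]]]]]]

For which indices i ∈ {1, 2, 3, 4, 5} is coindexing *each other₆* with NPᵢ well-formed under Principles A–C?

*each other* is an anaphor, so Principle A applies: it must be bound in its binding domain.
Binding domain of *each other₆*: the embedded TP, whose subject is the diplomats₄.
*the architects₁* c-commands the anaphor but is outside its binding domain → cannot satisfy Principle A.
*the pilots₂* c-commands the anaphor but is outside its binding domain → cannot satisfy Principle A.
*the surgeons₃* c-commands the anaphor but is outside its binding domain → cannot satisfy Principle A.
*the diplomats₄* c-commands the anaphor within its binding domain → licit binder.
*the dancers₅* does not c-command the anaphor → cannot bind it.

{4}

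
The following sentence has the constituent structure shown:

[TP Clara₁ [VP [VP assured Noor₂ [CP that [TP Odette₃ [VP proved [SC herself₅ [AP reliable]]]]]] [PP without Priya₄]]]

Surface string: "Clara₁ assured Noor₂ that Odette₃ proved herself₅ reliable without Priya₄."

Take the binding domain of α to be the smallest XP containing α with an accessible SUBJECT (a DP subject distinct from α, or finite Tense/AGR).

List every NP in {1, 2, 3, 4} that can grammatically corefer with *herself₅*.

{3}

*herself* is an anaphor, so Principle A applies: it must be bound in its binding domain.
Binding domain of *herself₅*: the embedded TP, whose subject is Odette₃.
*Clara₁* c-commands the anaphor but is outside its binding domain → cannot satisfy Principle A.
*Noor₂* c-commands the anaphor but is outside its binding domain → cannot satisfy Principle A.
*Odette₃* c-commands the anaphor within its binding domain → licit binder.
*Priya₄* does not c-command the anaphor → cannot bind it.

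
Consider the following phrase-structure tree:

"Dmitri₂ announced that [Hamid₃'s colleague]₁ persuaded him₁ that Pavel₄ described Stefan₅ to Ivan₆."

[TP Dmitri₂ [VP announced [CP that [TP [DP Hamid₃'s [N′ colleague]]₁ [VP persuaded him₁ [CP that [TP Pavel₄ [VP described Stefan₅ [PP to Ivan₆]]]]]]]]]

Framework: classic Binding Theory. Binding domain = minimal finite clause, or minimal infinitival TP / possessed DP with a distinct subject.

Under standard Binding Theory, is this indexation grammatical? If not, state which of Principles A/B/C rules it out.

The two coindexed NPs are *[Hamid₃'s colleague]₁* and *him₁*.
*him₁* is a pronoun. Its binding domain is the embedded TP, whose subject is [Hamid₃'s colleague]₁.
*[Hamid₃'s colleague]₁* c-commands it within that domain and carries the same index.
The pronoun is locally bound → Principle B violation.

Principle B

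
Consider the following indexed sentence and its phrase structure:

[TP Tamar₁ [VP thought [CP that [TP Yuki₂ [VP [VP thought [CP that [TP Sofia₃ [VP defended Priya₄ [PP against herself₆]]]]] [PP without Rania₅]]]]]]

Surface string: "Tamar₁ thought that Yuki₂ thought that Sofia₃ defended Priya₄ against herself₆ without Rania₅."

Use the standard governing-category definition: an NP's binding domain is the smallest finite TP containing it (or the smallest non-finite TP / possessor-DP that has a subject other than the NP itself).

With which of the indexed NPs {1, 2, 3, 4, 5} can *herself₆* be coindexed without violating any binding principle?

{3, 4}

*herself* is an anaphor, so Principle A applies: it must be bound in its binding domain.
Binding domain of *herself₆*: the embedded TP, whose subject is Sofia₃.
*Tamar₁* c-commands the anaphor but is outside its binding domain → cannot satisfy Principle A.
*Yuki₂* c-commands the anaphor but is outside its binding domain → cannot satisfy Principle A.
*Sofia₃* c-commands the anaphor within its binding domain → licit binder.
*Priya₄* c-commands the anaphor within its binding domain → licit binder.
*Rania₅* does not c-command the anaphor → cannot bind it.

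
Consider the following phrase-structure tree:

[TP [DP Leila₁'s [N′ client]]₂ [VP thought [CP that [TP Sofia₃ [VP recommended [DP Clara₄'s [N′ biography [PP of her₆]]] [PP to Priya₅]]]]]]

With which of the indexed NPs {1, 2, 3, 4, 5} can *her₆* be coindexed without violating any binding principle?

*her* is a pronoun, so Principle B applies: it must be free in its binding domain.
Binding domain of *her₆*: the possessed DP, whose subject is Clara₄.
*Leila₁* and the pronoun do not c-command one another → neither Principle B nor Principle C is at stake; coindexation permitted.
*[Leila₁'s client]₂* c-commands the pronoun but from outside its binding domain, and is not c-commanded by it → coindexation permitted.
*Sofia₃* c-commands the pronoun but from outside its binding domain, and is not c-commanded by it → coindexation permitted.
*Clara₄* c-commands the pronoun within its binding domain → coindexation would violate Principle B.
*Priya₅* and the pronoun do not c-command one another → neither Principle B nor Principle C is at stake; coindexation permitted.

{1, 2, 3, 5}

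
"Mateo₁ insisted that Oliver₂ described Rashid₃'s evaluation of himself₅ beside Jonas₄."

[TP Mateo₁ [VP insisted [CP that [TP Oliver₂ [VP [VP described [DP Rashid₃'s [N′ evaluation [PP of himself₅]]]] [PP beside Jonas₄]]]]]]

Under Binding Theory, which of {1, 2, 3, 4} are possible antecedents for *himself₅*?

*himself* is an anaphor, so Principle A applies: it must be bound in its binding domain.
Binding domain of *himself₅*: the possessed DP, whose subject is Rashid₃.
*Mateo₁* c-commands the anaphor but is outside its binding domain → cannot satisfy Principle A.
*Oliver₂* c-commands the anaphor but is outside its binding domain → cannot satisfy Principle A.
*Rashid₃* c-commands the anaphor within its binding domain → licit binder.
*Jonas₄* does not c-command the anaphor → cannot bind it.

{3}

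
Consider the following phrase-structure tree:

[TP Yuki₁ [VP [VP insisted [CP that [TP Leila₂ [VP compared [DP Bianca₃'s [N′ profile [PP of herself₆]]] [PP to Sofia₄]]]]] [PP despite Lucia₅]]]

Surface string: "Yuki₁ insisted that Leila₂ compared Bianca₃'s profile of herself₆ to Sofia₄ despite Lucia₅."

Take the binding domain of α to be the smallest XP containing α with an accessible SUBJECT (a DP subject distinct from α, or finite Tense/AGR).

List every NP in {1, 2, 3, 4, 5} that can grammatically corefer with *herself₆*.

{3}

*herself* is an anaphor, so Principle A applies: it must be bound in its binding domain.
Binding domain of *herself₆*: the possessed DP, whose subject is Bianca₃.
*Yuki₁* c-commands the anaphor but is outside its binding domain → cannot satisfy Principle A.
*Leila₂* c-commands the anaphor but is outside its binding domain → cannot satisfy Principle A.
*Bianca₃* c-commands the anaphor within its binding domain → licit binder.
*Sofia₄* does not c-command the anaphor → cannot bind it.
*Lucia₅* does not c-command the anaphor → cannot bind it.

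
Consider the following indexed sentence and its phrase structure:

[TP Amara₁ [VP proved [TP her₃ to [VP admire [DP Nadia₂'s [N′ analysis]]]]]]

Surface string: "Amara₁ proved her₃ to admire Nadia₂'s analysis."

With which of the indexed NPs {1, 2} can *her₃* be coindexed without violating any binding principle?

*her* is a pronoun, so Principle B applies: it must be free in its binding domain.
Binding domain of *her₃*: the matrix TP, whose subject is Amara₁.
*Amara₁* c-commands the pronoun within its binding domain → coindexation would violate Principle B.
*Nadia₂*: the pronoun c-commands this R-expression → coindexation would violate Principle C on *Nadia₂*.

none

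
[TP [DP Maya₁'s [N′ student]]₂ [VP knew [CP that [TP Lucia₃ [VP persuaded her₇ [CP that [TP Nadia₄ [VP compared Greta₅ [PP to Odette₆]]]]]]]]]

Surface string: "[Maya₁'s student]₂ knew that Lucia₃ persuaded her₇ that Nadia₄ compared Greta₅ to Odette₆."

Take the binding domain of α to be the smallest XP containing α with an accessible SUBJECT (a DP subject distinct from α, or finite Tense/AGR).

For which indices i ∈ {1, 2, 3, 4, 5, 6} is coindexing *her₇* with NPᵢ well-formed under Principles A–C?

*her* is a pronoun, so Principle B applies: it must be free in its binding domain.
Binding domain of *her₇*: the embedded TP, whose subject is Lucia₃.
*Maya₁* and the pronoun do not c-command one another → neither Principle B nor Principle C is at stake; coindexation permitted.
*[Maya₁'s student]₂* c-commands the pronoun but from outside its binding domain, and is not c-commanded by it → coindexation permitted.
*Lucia₃* c-commands the pronoun within its binding domain → coindexation would violate Principle B.
*Nadia₄*: the pronoun c-commands this R-expression → coindexation would violate Principle C on *Nadia₄*.
*Greta₅*: the pronoun c-commands this R-expression → coindexation would violate Principle C on *Greta₅*.
*Odette₆*: the pronoun c-commands this R-expression → coindexation would violate Principle C on *Odette₆*.

{1, 2}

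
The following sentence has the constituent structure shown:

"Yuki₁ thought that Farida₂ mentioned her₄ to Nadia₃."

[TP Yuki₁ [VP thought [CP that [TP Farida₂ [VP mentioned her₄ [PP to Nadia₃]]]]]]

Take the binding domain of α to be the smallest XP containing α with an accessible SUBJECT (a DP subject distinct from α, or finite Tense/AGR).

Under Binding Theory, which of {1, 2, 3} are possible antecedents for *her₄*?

*her* is a pronoun, so Principle B applies: it must be free in its binding domain.
Binding domain of *her₄*: the embedded TP, whose subject is Farida₂.
*Yuki₁* c-commands the pronoun but from outside its binding domain, and is not c-commanded by it → coindexation permitted.
*Farida₂* c-commands the pronoun within its binding domain → coindexation would violate Principle B.
*Nadia₃*: the pronoun c-commands this R-expression → coindexation would violate Principle C on *Nadia₃*.

{1}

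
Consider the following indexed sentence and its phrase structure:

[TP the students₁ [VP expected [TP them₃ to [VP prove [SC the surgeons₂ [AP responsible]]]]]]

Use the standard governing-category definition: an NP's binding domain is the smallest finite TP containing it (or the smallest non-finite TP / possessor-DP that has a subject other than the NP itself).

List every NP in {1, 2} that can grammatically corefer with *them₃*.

none

*them* is a pronoun, so Principle B applies: it must be free in its binding domain.
Binding domain of *them₃*: the matrix TP, whose subject is the students₁.
*the students₁* c-commands the pronoun within its binding domain → coindexation would violate Principle B.
*the surgeons₂*: the pronoun c-commands this R-expression → coindexation would violate Principle C on *the surgeons₂*.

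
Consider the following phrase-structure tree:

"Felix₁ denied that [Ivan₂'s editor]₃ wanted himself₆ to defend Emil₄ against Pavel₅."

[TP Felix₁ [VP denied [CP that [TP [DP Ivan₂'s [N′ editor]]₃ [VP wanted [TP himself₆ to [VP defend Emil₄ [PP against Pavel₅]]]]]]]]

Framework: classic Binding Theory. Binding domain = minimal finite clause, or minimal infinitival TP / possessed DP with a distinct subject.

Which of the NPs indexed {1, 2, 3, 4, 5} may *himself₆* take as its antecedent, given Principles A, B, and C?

*himself* is an anaphor, so Principle A applies: it must be bound in its binding domain.
Binding domain of *himself₆*: the embedded TP, whose subject is [Ivan₂'s editor]₃.
*Felix₁* c-commands the anaphor but is outside its binding domain → cannot satisfy Principle A.
*Ivan₂* does not c-command the anaphor → cannot bind it.
*[Ivan₂'s editor]₃* c-commands the anaphor within its binding domain → licit binder.
*Emil₄* does not c-command the anaphor → cannot bind it.
*Pavel₅* does not c-command the anaphor → cannot bind it.

{3}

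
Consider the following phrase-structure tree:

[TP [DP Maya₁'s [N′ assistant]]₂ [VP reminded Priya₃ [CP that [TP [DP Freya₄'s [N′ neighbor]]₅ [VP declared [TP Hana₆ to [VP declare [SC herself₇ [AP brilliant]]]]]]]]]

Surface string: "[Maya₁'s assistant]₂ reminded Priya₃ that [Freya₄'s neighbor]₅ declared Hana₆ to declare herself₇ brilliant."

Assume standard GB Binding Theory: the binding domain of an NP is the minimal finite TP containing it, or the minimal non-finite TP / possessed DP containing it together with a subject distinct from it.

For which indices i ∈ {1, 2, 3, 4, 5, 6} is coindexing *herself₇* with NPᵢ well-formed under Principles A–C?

*herself* is an anaphor, so Principle A applies: it must be bound in its binding domain.
Binding domain of *herself₇*: the embedded TP, whose subject is Hana₆.
*Maya₁* does not c-command the anaphor → cannot bind it.
*[Maya₁'s assistant]₂* c-commands the anaphor but is outside its binding domain → cannot satisfy Principle A.
*Priya₃* c-commands the anaphor but is outside its binding domain → cannot satisfy Principle A.
*Freya₄* does not c-command the anaphor → cannot bind it.
*[Freya₄'s neighbor]₅* c-commands the anaphor but is outside its binding domain → cannot satisfy Principle A.
*Hana₆* c-commands the anaphor within its binding domain → licit binder.

{6}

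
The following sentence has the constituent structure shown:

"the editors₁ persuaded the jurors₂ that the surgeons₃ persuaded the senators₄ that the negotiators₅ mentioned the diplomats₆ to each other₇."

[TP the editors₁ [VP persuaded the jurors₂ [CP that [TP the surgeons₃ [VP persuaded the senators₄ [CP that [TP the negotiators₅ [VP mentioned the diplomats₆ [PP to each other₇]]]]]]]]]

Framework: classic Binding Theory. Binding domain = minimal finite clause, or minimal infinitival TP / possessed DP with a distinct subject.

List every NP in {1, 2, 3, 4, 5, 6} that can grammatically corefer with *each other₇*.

{5, 6}

*each other* is an anaphor, so Principle A applies: it must be bound in its binding domain.
Binding domain of *each other₇*: the embedded TP, whose subject is the negotiators₅.
*the editors₁* c-commands the anaphor but is outside its binding domain → cannot satisfy Principle A.
*the jurors₂* c-commands the anaphor but is outside its binding domain → cannot satisfy Principle A.
*the surgeons₃* c-commands the anaphor but is outside its binding domain → cannot satisfy Principle A.
*the senators₄* c-commands the anaphor but is outside its binding domain → cannot satisfy Principle A.
*the negotiators₅* c-commands the anaphor within its binding domain → licit binder.
*the diplomats₆* c-commands the anaphor within its binding domain → licit binder.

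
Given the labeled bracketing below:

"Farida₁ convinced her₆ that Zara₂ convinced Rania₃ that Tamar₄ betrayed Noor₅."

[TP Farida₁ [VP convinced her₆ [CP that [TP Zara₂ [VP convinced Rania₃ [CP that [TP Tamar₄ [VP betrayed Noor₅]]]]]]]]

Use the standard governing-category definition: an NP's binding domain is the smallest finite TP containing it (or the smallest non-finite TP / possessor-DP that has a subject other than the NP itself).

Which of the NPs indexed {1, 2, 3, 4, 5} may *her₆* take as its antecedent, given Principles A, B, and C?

*her* is a pronoun, so Principle B applies: it must be free in its binding domain.
Binding domain of *her₆*: the matrix TP, whose subject is Farida₁.
*Farida₁* c-commands the pronoun within its binding domain → coindexation would violate Principle B.
*Zara₂*: the pronoun c-commands this R-expression → coindexation would violate Principle C on *Zara₂*.
*Rania₃*: the pronoun c-commands this R-expression → coindexation would violate Principle C on *Rania₃*.
*Tamar₄*: the pronoun c-commands this R-expression → coindexation would violate Principle C on *Tamar₄*.
*Noor₅*: the pronoun c-commands this R-expression → coindexation would violate Principle C on *Noor₅*.

none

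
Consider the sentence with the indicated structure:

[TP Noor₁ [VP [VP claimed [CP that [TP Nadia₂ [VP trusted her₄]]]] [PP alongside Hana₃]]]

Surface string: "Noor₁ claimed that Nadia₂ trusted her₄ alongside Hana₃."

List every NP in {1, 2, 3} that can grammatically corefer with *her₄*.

{1, 3}

*her* is a pronoun, so Principle B applies: it must be free in its binding domain.
Binding domain of *her₄*: the embedded TP, whose subject is Nadia₂.
*Noor₁* c-commands the pronoun but from outside its binding domain, and is not c-commanded by it → coindexation permitted.
*Nadia₂* c-commands the pronoun within its binding domain → coindexation would violate Principle B.
*Hana₃* and the pronoun do not c-command one another → neither Principle B nor Principle C is at stake; coindexation permitted.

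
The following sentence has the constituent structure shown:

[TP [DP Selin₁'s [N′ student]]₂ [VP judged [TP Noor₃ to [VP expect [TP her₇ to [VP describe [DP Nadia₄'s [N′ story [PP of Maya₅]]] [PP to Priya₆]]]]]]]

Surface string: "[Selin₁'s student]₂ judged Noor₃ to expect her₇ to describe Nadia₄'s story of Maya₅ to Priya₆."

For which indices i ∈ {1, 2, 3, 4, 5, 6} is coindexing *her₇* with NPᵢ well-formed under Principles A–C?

{1, 2}

*her* is a pronoun, so Principle B applies: it must be free in its binding domain.
Binding domain of *her₇*: the embedded TP, whose subject is Noor₃.
*Selin₁* and the pronoun do not c-command one another → neither Principle B nor Principle C is at stake; coindexation permitted.
*[Selin₁'s student]₂* c-commands the pronoun but from outside its binding domain, and is not c-commanded by it → coindexation permitted.
*Noor₃* c-commands the pronoun within its binding domain → coindexation would violate Principle B.
*Nadia₄*: the pronoun c-commands this R-expression → coindexation would violate Principle C on *Nadia₄*.
*Maya₅*: the pronoun c-commands this R-expression → coindexation would violate Principle C on *Maya₅*.
*Priya₆*: the pronoun c-commands this R-expression → coindexation would violate Principle C on *Priya₆*.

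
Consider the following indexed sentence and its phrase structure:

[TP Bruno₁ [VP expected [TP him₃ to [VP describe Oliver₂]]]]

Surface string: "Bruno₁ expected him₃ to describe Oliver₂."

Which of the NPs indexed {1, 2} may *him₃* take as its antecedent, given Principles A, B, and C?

*him* is a pronoun, so Principle B applies: it must be free in its binding domain.
Binding domain of *him₃*: the matrix TP, whose subject is Bruno₁.
*Bruno₁* c-commands the pronoun within its binding domain → coindexation would violate Principle B.
*Oliver₂*: the pronoun c-commands this R-expression → coindexation would violate Principle C on *Oliver₂*.

none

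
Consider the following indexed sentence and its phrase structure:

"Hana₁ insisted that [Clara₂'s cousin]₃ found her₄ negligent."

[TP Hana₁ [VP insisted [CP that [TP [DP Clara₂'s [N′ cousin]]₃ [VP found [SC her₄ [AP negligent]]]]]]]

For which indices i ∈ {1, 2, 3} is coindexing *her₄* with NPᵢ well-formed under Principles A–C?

*her* is a pronoun, so Principle B applies: it must be free in its binding domain.
Binding domain of *her₄*: the embedded TP, whose subject is [Clara₂'s cousin]₃.
*Hana₁* c-commands the pronoun but from outside its binding domain, and is not c-commanded by it → coindexation permitted.
*Clara₂* and the pronoun do not c-command one another → neither Principle B nor Principle C is at stake; coindexation permitted.
*[Clara₂'s cousin]₃* c-commands the pronoun within its binding domain → coindexation would violate Principle B.

{1, 2}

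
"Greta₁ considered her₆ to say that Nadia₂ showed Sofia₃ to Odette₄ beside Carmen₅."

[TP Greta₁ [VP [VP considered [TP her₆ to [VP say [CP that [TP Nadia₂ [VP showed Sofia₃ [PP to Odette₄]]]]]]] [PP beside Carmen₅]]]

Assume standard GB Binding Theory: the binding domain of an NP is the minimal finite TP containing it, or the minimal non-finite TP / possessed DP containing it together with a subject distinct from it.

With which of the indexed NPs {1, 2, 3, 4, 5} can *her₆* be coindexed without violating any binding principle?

{5}

*her* is a pronoun, so Principle B applies: it must be free in its binding domain.
Binding domain of *her₆*: the matrix TP, whose subject is Greta₁.
*Greta₁* c-commands the pronoun within its binding domain → coindexation would violate Principle B.
*Nadia₂*: the pronoun c-commands this R-expression → coindexation would violate Principle C on *Nadia₂*.
*Sofia₃*: the pronoun c-commands this R-expression → coindexation would violate Principle C on *Sofia₃*.
*Odette₄*: the pronoun c-commands this R-expression → coindexation would violate Principle C on *Odette₄*.
*Carmen₅* and the pronoun do not c-command one another → neither Principle B nor Principle C is at stake; coindexation permitted.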